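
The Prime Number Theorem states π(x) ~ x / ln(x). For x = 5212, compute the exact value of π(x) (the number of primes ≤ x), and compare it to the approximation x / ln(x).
π(5212) = 693;  x/ln(x) ≈ 608.97;  relative error ≈ 12.13%.

Directly count primes up to 5212: π(5212) = 693. The PNT approximation gives 5212/ln(5212) ≈ 5212/8.55872 ≈ 608.97. Relative error (π(x) − x/ln(x)) / π(x) ≈ 12.13%; the approximation is known to undercount slightly (Li(x) is a better estimate).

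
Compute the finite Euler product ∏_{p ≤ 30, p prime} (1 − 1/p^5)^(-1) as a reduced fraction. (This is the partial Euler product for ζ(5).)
∏ = 1706768644476839297326853940371821133625/1645986201084174767898449645913882788864

The primes p ≤ 30 are [2, 3, 5, 7, 11, 13, 17, 19, 23, 29]. For each prime, (1 − 1/p^5)^(-1) = p^5 / (p^5 − 1). The product is (1 − 1/2^5)^(-1), (1 − 1/3^5)^(-1), (1 − 1/5^5)^(-1), (1 − 1/7^5)^(-1), (1 − 1/11^5)^(-1), (1 − 1/13^5)^(-1), (1 − 1/17^5)^(-1), (1 − 1/19^5)^(-1), (1 − 1/23^5)^(-1), (1 − 1/29^5)^(-1) = ∏ p^5 / (p^5 − 1) = 1706768644476839297326853940371821133625/1645986201084174767898449645913882788864.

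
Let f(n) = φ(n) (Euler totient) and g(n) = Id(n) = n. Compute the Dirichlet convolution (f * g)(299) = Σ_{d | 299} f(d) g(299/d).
(φ * Id)(299) = 1125

Divisors of 299: [1, 13, 23, 299]. For each d | 299:
  d = 1: φ(1) · Id(299/1) = 1 · 299 = 299
  d = 13: φ(13) · Id(299/13) = 12 · 23 = 276
  d = 23: φ(23) · Id(299/23) = 22 · 13 = 286
  d = 299: φ(299) · Id(299/299) = 264 · 1 = 264
Summing: (φ * Id)(299) = 299 + 276 + 286 + 264 = 1125.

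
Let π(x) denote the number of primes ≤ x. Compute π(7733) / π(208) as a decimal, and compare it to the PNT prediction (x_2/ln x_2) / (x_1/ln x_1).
π(7733)/π(208) = 981/46 ≈ 21.3261;  PNT prediction ≈ 22.1638.

π(208) = 46 and π(7733) = 981, so π(7733)/π(208) ≈ 21.3261. The PNT-predicted ratio is (7733/ln(7733)) / (208/ln(208)) ≈ 22.1638. The two agree to within a few percent, as expected.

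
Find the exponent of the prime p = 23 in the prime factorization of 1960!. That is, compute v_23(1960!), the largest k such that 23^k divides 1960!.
v_23(1960!) = 88

Legendre's formula: v_p(n!) = Σ_{k ≥ 1} ⌊n / p^k⌋. For p = 23, n = 1960, the terms are:
  ⌊1960/23^1⌋ = ⌊1960/23⌋ = 85
  ⌊1960/23^2⌋ = ⌊1960/529⌋ = 3
(the next term ⌊1960/23^3⌋ = 0, terminating the sum). Summing: v_23(1960!) = 85 + 3 = 88.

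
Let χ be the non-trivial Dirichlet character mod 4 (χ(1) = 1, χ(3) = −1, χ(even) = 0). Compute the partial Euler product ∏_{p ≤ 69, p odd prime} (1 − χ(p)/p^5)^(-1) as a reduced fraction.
∏ = 37979204647637350516760877329690181347337250286656304892593349955377546774080367593893487696930042429/38125690090169221251718118687086971940856605396725095947148046662410194981822835725803035469807616000

The odd primes p ≤ 69 are [3, 5, 7, 11, 13, 17, 19, 23, 29, 31, 37, 41, 43, 47, 53, 59, 61, 67]. For each, χ(p) = 1 if p ≡ 1 mod 4, χ(p) = −1 if p ≡ 3 mod 4. Taking (1 − χ(p)/p^5)^(-1) = p^5/(p^5 − χ(p)): (1 − (-1)/3^5)^(-1) · (1 − (1)/5^5)^(-1) · (1 − (-1)/7^5)^(-1) · (1 − (-1)/11^5)^(-1) · (1 − (1)/13^5)^(-1) · (1 − (1)/17^5)^(-1) · (1 − (-1)/19^5)^(-1) · (1 − (-1)/23^5)^(-1) · (1 − (1)/29^5)^(-1) · (1 − (-1)/31^5)^(-1) · (1 − (1)/37^5)^(-1) · (1 − (1)/41^5)^(-1) · (1 − (-1)/43^5)^(-1) · (1 − (-1)/47^5)^(-1) · (1 − (1)/53^5)^(-1) · (1 − (-1)/59^5)^(-1) · (1 − (1)/61^5)^(-1) · (1 − (-1)/67^5)^(-1) = 37979204647637350516760877329690181347337250286656304892593349955377546774080367593893487696930042429/38125690090169221251718118687086971940856605396725095947148046662410194981822835725803035469807616000.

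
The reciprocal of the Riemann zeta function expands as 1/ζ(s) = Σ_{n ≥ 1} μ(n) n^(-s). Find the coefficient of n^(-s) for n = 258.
μ(258) = -1

Factor n = 258 = 2 · 3 · 43. μ(n) = 0 if any exponent ≥ 2 (not squarefree); otherwise μ(n) = (−1)^{ω(n)} where ω(n) is the number of distinct prime factors. Applying: μ(258) = -1.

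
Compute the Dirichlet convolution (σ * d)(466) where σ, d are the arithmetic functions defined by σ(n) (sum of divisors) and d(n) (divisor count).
(σ * d)(466) = 1180

Divisors of 466: [1, 2, 233, 466]. For each d | 466:
  d = 1: σ(1) · d(466/1) = 1 · 4 = 4
  d = 2: σ(2) · d(466/2) = 3 · 2 = 6
  d = 233: σ(233) · d(466/233) = 234 · 2 = 468
  d = 466: σ(466) · d(466/466) = 702 · 1 = 702
Summing: (σ * d)(466) = 4 + 6 + 468 + 702 = 1180.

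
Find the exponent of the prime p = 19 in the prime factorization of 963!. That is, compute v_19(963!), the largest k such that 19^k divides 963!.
v_19(963!) = 52

Legendre's formula: v_p(n!) = Σ_{k ≥ 1} ⌊n / p^k⌋. For p = 19, n = 963, the terms are:
  ⌊963/19^1⌋ = ⌊963/19⌋ = 50
  ⌊963/19^2⌋ = ⌊963/361⌋ = 2
(the next term ⌊963/19^3⌋ = 0, terminating the sum). Summing: v_19(963!) = 50 + 2 = 52.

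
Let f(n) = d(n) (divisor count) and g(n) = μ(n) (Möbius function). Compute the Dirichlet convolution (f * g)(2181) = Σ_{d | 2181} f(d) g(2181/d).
(d * μ)(2181) = 1

Divisors of 2181: [1, 3, 727, 2181]. For each d | 2181:
  d = 1: d(1) · μ(2181/1) = 1 · 1 = 1
  d = 3: d(3) · μ(2181/3) = 2 · -1 = -2
  d = 727: d(727) · μ(2181/727) = 2 · -1 = -2
  d = 2181: d(2181) · μ(2181/2181) = 4 · 1 = 4
Summing: (d * μ)(2181) = 1 + -2 + -2 + 4 = 1.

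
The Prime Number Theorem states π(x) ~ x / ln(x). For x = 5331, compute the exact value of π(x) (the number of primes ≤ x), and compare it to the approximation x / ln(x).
π(5331) = 705;  x/ln(x) ≈ 621.23;  relative error ≈ 11.88%.

Directly count primes up to 5331: π(5331) = 705. The PNT approximation gives 5331/ln(5331) ≈ 5331/8.58129 ≈ 621.23. Relative error (π(x) − x/ln(x)) / π(x) ≈ 11.88%; the approximation is known to undercount slightly (Li(x) is a better estimate).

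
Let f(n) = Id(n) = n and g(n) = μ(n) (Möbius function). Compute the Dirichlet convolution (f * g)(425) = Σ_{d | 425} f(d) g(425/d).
(Id * μ)(425) = 320

Divisors of 425: [1, 5, 17, 25, 85, 425]. For each d | 425:
  d = 1: Id(1) · μ(425/1) = 1 · 0 = 0
  d = 5: Id(5) · μ(425/5) = 5 · 1 = 5
  d = 17: Id(17) · μ(425/17) = 17 · 0 = 0
  d = 25: Id(25) · μ(425/25) = 25 · -1 = -25
  d = 85: Id(85) · μ(425/85) = 85 · -1 = -85
  d = 425: Id(425) · μ(425/425) = 425 · 1 = 425
Summing: (Id * μ)(425) = 0 + 5 + 0 + -25 + -85 + 425 = 320.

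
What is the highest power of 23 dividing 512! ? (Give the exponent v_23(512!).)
v_23(512!) = 22

Legendre's formula: v_p(n!) = Σ_{k ≥ 1} ⌊n / p^k⌋. For p = 23, n = 512, the terms are:
  ⌊512/23^1⌋ = ⌊512/23⌋ = 22
(the next term ⌊512/23^2⌋ = 0, terminating the sum). Summing: v_23(512!) = 22 = 22.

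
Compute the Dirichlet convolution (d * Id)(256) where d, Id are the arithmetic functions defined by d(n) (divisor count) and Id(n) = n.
(d * Id)(256) = 1013

Divisors of 256: [1, 2, 4, 8, 16, 32, 64, 128, 256]. For each d | 256:
  d = 1: d(1) · Id(256/1) = 1 · 256 = 256
  d = 2: d(2) · Id(256/2) = 2 · 128 = 256
  d = 4: d(4) · Id(256/4) = 3 · 64 = 192
  d = 8: d(8) · Id(256/8) = 4 · 32 = 128
  d = 16: d(16) · Id(256/16) = 5 · 16 = 80
  d = 32: d(32) · Id(256/32) = 6 · 8 = 48
  d = 64: d(64) · Id(256/64) = 7 · 4 = 28
  d = 128: d(128) · Id(256/128) = 8 · 2 = 16
  d = 256: d(256) · Id(256/256) = 9 · 1 = 9
Summing: (d * Id)(256) = 256 + 256 + 192 + 128 + 80 + 48 + 28 + 16 + 9 = 1013.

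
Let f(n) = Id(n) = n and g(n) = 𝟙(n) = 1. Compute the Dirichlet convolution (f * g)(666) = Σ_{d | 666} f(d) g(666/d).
(Id * 𝟙)(666) = 1482

Divisors of 666: [1, 2, 3, 6, 9, 18, 37, 74, 111, 222, 333, 666]. For each d | 666:
  d = 1: Id(1) · 𝟙(666/1) = 1 · 1 = 1
  d = 2: Id(2) · 𝟙(666/2) = 2 · 1 = 2
  d = 3: Id(3) · 𝟙(666/3) = 3 · 1 = 3
  d = 6: Id(6) · 𝟙(666/6) = 6 · 1 = 6
  d = 9: Id(9) · 𝟙(666/9) = 9 · 1 = 9
  d = 18: Id(18) · 𝟙(666/18) = 18 · 1 = 18
  d = 37: Id(37) · 𝟙(666/37) = 37 · 1 = 37
  d = 74: Id(74) · 𝟙(666/74) = 74 · 1 = 74
  d = 111: Id(111) · 𝟙(666/111) = 111 · 1 = 111
  d = 222: Id(222) · 𝟙(666/222) = 222 · 1 = 222
  d = 333: Id(333) · 𝟙(666/333) = 333 · 1 = 333
  d = 666: Id(666) · 𝟙(666/666) = 666 · 1 = 666
Summing: (Id * 𝟙)(666) = 1 + 2 + 3 + 6 + 9 + 18 + 37 + 74 + 111 + 222 + 333 + 666 = 1482.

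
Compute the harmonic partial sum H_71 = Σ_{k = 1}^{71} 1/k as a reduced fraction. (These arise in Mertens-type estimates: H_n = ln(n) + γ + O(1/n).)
H_71 = 3028810706851429109067025637383/624893729741902836283505236800

Direct summation: H_71 = 1 + 1/2 + ... + 1/71. The least common denominator is lcm(1, ..., 71) = 5624043567677125526551547131200; over this denominator the numerator is 5624043567677125526551547131200 + 2812021783838562763275773565600 + 1874681189225708508850515710400 + 1406010891919281381637886782800 + 1124808713535425105310309426240 + 937340594612854254425257855200 + 803434795382446503793078161600 + 703005445959640690818943391400 + 624893729741902836283505236800 + 562404356767712552655154713120 + 511276687970647775141049739200 + 468670297306427127212628927600 + 432618735975163502042426702400 + 401717397691223251896539080800 + 374936237845141701770103142080 + 351502722979820345409471695700 + 330826092216301501561855713600 + 312446864870951418141752618400 + 296002293035638185607976164800 + 281202178383856276327577356560 + 267811598460815501264359387200 + 255638343985323887570524869600 + 244523633377266327241371614400 + 234335148653213563606314463800 + 224961742707085021062061885248 + 216309367987581751021213351200 + 208297909913967612094501745600 + 200858698845611625948269540400 + 193932536816452604363846452800 + 187468118922570850885051571040 + 181420760247649210533920875200 + 175751361489910172704735847850 + 170425562656882591713683246400 + 165413046108150750780927856800 + 160686959076489300758615632320 + 156223432435475709070876309200 + 152001177504787176393285057600 + 148001146517819092803988082400 + 144206245325054500680808900800 + 140601089191928138163788678280 + 137171794333588427476867003200 + 133905799230407750632179693600 + 130791710876212221547710398400 + 127819171992661943785262434800 + 124978745948380567256701047360 + 122261816688633163620685807200 + 119660501439938840990458449600 + 117167574326606781803157231900 + 114776399340349500541868308800 + 112480871353542510531030942624 + 110275364072100500520618571200 + 108154683993790875510606675600 + 106114029578813689180217870400 + 104148954956983806047250872800 + 102255337594129555028209947840 + 100429349422805812974134770200 + 98667431011879395202658721600 + 96966268408226302181923226400 + 95322772333510602144941476800 + 93734059461285425442525785520 + 92197435535690582402484379200 + 90710380123824605266960437600 + 89270532820271833754786462400 + 87875680744955086352367923925 + 86523747195032700408485340480 + 85212781328441295856841623200 + 83940948771300380993306673600 + 82706523054075375390463928400 + 81507877792422109080457204800 + 80343479538244650379307816160 + 79211881234889091923261227200 = 27259296361662861981603230736447, so H_71 = 27259296361662861981603230736447/5624043567677125526551547131200; reducing by gcd(27259296361662861981603230736447, 5624043567677125526551547131200) = 9 gives 3028810706851429109067025637383/624893729741902836283505236800 ≈ 4.84692. (The PNT-adjacent estimate ln(71) + γ ≈ 4.83990 matches within O(1/n).)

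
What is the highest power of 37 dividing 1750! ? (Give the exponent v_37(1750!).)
v_37(1750!) = 48

Legendre's formula: v_p(n!) = Σ_{k ≥ 1} ⌊n / p^k⌋. For p = 37, n = 1750, the terms are:
  ⌊1750/37^1⌋ = ⌊1750/37⌋ = 47
  ⌊1750/37^2⌋ = ⌊1750/1369⌋ = 1
(the next term ⌊1750/37^3⌋ = 0, terminating the sum). Summing: v_37(1750!) = 47 + 1 = 48.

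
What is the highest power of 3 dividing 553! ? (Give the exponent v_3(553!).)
v_3(553!) = 273

Legendre's formula: v_p(n!) = Σ_{k ≥ 1} ⌊n / p^k⌋. For p = 3, n = 553, the terms are:
  ⌊553/3^1⌋ = ⌊553/3⌋ = 184
  ⌊553/3^2⌋ = ⌊553/9⌋ = 61
  ⌊553/3^3⌋ = ⌊553/27⌋ = 20
  ⌊553/3^4⌋ = ⌊553/81⌋ = 6
  ⌊553/3^5⌋ = ⌊553/243⌋ = 2
(the next term ⌊553/3^6⌋ = 0, terminating the sum). Summing: v_3(553!) = 184 + 61 + 20 + 6 + 2 = 273.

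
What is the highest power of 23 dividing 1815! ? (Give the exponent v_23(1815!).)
v_23(1815!) = 81

Legendre's formula: v_p(n!) = Σ_{k ≥ 1} ⌊n / p^k⌋. For p = 23, n = 1815, the terms are:
  ⌊1815/23^1⌋ = ⌊1815/23⌋ = 78
  ⌊1815/23^2⌋ = ⌊1815/529⌋ = 3
(the next term ⌊1815/23^3⌋ = 0, terminating the sum). Summing: v_23(1815!) = 78 + 3 = 81.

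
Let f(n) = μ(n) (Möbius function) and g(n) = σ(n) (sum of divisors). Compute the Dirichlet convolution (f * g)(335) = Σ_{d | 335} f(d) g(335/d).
(μ * σ)(335) = 335

Divisors of 335: [1, 5, 67, 335]. For each d | 335:
  d = 1: μ(1) · σ(335/1) = 1 · 408 = 408
  d = 5: μ(5) · σ(335/5) = -1 · 68 = -68
  d = 67: μ(67) · σ(335/67) = -1 · 6 = -6
  d = 335: μ(335) · σ(335/335) = 1 · 1 = 1
Summing: (μ * σ)(335) = 408 + -68 + -6 + 1 = 335.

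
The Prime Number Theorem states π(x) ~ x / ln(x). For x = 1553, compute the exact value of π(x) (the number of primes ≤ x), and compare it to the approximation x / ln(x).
π(1553) = 245;  x/ln(x) ≈ 211.35;  relative error ≈ 13.73%.

Directly count primes up to 1553: π(1553) = 245. The PNT approximation gives 1553/ln(1553) ≈ 1553/7.34794 ≈ 211.35. Relative error (π(x) − x/ln(x)) / π(x) ≈ 13.73%; the approximation is known to undercount slightly (Li(x) is a better estimate).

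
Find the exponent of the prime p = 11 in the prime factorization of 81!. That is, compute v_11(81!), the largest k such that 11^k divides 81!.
v_11(81!) = 7

Legendre's formula: v_p(n!) = Σ_{k ≥ 1} ⌊n / p^k⌋. For p = 11, n = 81, the terms are:
  ⌊81/11^1⌋ = ⌊81/11⌋ = 7
(the next term ⌊81/11^2⌋ = 0, terminating the sum). Summing: v_11(81!) = 7 = 7.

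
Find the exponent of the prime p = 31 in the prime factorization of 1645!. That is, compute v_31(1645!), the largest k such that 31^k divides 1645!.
v_31(1645!) = 54

Legendre's formula: v_p(n!) = Σ_{k ≥ 1} ⌊n / p^k⌋. For p = 31, n = 1645, the terms are:
  ⌊1645/31^1⌋ = ⌊1645/31⌋ = 53
  ⌊1645/31^2⌋ = ⌊1645/961⌋ = 1
(the next term ⌊1645/31^3⌋ = 0, terminating the sum). Summing: v_31(1645!) = 53 + 1 = 54.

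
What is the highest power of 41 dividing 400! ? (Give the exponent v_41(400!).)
v_41(400!) = 9

Legendre's formula: v_p(n!) = Σ_{k ≥ 1} ⌊n / p^k⌋. For p = 41, n = 400, the terms are:
  ⌊400/41^1⌋ = ⌊400/41⌋ = 9
(the next term ⌊400/41^2⌋ = 0, terminating the sum). Summing: v_41(400!) = 9 = 9.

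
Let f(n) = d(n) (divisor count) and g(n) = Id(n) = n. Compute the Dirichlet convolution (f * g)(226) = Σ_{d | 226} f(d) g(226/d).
(d * Id)(226) = 460

Divisors of 226: [1, 2, 113, 226]. For each d | 226:
  d = 1: d(1) · Id(226/1) = 1 · 226 = 226
  d = 2: d(2) · Id(226/2) = 2 · 113 = 226
  d = 113: d(113) · Id(226/113) = 2 · 2 = 4
  d = 226: d(226) · Id(226/226) = 4 · 1 = 4
Summing: (d * Id)(226) = 226 + 226 + 4 + 4 = 460.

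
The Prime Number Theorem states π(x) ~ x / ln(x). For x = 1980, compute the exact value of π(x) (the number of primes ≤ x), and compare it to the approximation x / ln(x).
π(1980) = 299;  x/ln(x) ≈ 260.84;  relative error ≈ 12.76%.

Directly count primes up to 1980: π(1980) = 299. The PNT approximation gives 1980/ln(1980) ≈ 1980/7.59085 ≈ 260.84. Relative error (π(x) − x/ln(x)) / π(x) ≈ 12.76%; the approximation is known to undercount slightly (Li(x) is a better estimate).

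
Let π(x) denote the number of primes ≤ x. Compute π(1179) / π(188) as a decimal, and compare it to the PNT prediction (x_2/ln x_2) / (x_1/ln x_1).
π(1179)/π(188) = 193/42 ≈ 4.5952;  PNT prediction ≈ 4.6433.

π(188) = 42 and π(1179) = 193, so π(1179)/π(188) ≈ 4.5952. The PNT-predicted ratio is (1179/ln(1179)) / (188/ln(188)) ≈ 4.6433. The two agree to within a few percent, as expected.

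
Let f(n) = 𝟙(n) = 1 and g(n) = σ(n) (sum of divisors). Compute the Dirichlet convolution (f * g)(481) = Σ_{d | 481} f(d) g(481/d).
(𝟙 * σ)(481) = 585

Divisors of 481: [1, 13, 37, 481]. For each d | 481:
  d = 1: 𝟙(1) · σ(481/1) = 1 · 532 = 532
  d = 13: 𝟙(13) · σ(481/13) = 1 · 38 = 38
  d = 37: 𝟙(37) · σ(481/37) = 1 · 14 = 14
  d = 481: 𝟙(481) · σ(481/481) = 1 · 1 = 1
Summing: (𝟙 * σ)(481) = 532 + 38 + 14 + 1 = 585.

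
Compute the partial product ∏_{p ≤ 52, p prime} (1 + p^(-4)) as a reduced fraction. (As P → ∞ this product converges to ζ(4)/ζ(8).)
∏ = 47811026860845170938198805915402199301066734558460286583378224128/44354583229145063659978971326989541656878007876738536067589135625

The primes p ≤ 52 are [2, 3, 5, 7, 11, 13, 17, 19, 23, 29, 31, 37, 41, 43, 47]. For each, (1 + 1/p^4) = (p^4 + 1)/p^4. Multiplying these fractions over p ∈ [2, 3, 5, 7, 11, 13, 17, 19, 23, 29, 31, 37, 41, 43, 47] gives 47811026860845170938198805915402199301066734558460286583378224128/44354583229145063659978971326989541656878007876738536067589135625. (In the limit P → ∞ this tends to ζ(4)/ζ(8).)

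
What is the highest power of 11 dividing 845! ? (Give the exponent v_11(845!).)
v_11(845!) = 82

Legendre's formula: v_p(n!) = Σ_{k ≥ 1} ⌊n / p^k⌋. For p = 11, n = 845, the terms are:
  ⌊845/11^1⌋ = ⌊845/11⌋ = 76
  ⌊845/11^2⌋ = ⌊845/121⌋ = 6
(the next term ⌊845/11^3⌋ = 0, terminating the sum). Summing: v_11(845!) = 76 + 6 = 82.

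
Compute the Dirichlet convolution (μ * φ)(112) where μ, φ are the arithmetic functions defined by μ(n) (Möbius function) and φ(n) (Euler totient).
(μ * φ)(112) = 20

Divisors of 112: [1, 2, 4, 7, 8, 14, 16, 28, 56, 112]. For each d | 112:
  d = 1: μ(1) · φ(112/1) = 1 · 48 = 48
  d = 2: μ(2) · φ(112/2) = -1 · 24 = -24
  d = 4: μ(4) · φ(112/4) = 0 · 12 = 0
  d = 7: μ(7) · φ(112/7) = -1 · 8 = -8
  d = 8: μ(8) · φ(112/8) = 0 · 6 = 0
  d = 14: μ(14) · φ(112/14) = 1 · 4 = 4
  d = 16: μ(16) · φ(112/16) = 0 · 6 = 0
  d = 28: μ(28) · φ(112/28) = 0 · 2 = 0
  d = 56: μ(56) · φ(112/56) = 0 · 1 = 0
  d = 112: μ(112) · φ(112/112) = 0 · 1 = 0
Summing: (μ * φ)(112) = 48 + -24 + 0 + -8 + 0 + 4 + 0 + 0 + 0 + 0 = 20.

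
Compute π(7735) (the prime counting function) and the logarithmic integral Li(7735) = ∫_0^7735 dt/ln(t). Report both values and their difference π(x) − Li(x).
π(7735) = 981;  Li(7735) ≈ 996.87;  π(x) − Li(x) ≈ -15.87.

Direct count of primes ≤ 7735 gives π(7735) = 981. Numerical evaluation of the logarithmic integral gives Li(7735) ≈ 996.87. The difference π(x) − Li(x) ≈ -15.87 is typically negative for small/moderate x (Li(x) overestimates), though Littlewood's theorem shows this sign changes infinitely often.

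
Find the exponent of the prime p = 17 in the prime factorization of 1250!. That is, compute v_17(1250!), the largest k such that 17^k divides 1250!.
v_17(1250!) = 77

Legendre's formula: v_p(n!) = Σ_{k ≥ 1} ⌊n / p^k⌋. For p = 17, n = 1250, the terms are:
  ⌊1250/17^1⌋ = ⌊1250/17⌋ = 73
  ⌊1250/17^2⌋ = ⌊1250/289⌋ = 4
(the next term ⌊1250/17^3⌋ = 0, terminating the sum). Summing: v_17(1250!) = 73 + 4 = 77.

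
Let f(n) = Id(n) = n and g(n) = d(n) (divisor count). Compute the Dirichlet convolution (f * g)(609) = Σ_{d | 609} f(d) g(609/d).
(Id * d)(609) = 1395

Divisors of 609: [1, 3, 7, 21, 29, 87, 203, 609]. For each d | 609:
  d = 1: Id(1) · d(609/1) = 1 · 8 = 8
  d = 3: Id(3) · d(609/3) = 3 · 4 = 12
  d = 7: Id(7) · d(609/7) = 7 · 4 = 28
  d = 21: Id(21) · d(609/21) = 21 · 2 = 42
  d = 29: Id(29) · d(609/29) = 29 · 4 = 116
  d = 87: Id(87) · d(609/87) = 87 · 2 = 174
  d = 203: Id(203) · d(609/203) = 203 · 2 = 406
  d = 609: Id(609) · d(609/609) = 609 · 1 = 609
Summing: (Id * d)(609) = 8 + 12 + 28 + 42 + 116 + 174 + 406 + 609 = 1395.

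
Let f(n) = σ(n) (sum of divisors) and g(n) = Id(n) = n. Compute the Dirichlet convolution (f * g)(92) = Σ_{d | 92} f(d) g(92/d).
(σ * Id)(92) = 799

Divisors of 92: [1, 2, 4, 23, 46, 92]. For each d | 92:
  d = 1: σ(1) · Id(92/1) = 1 · 92 = 92
  d = 2: σ(2) · Id(92/2) = 3 · 46 = 138
  d = 4: σ(4) · Id(92/4) = 7 · 23 = 161
  d = 23: σ(23) · Id(92/23) = 24 · 4 = 96
  d = 46: σ(46) · Id(92/46) = 72 · 2 = 144
  d = 92: σ(92) · Id(92/92) = 168 · 1 = 168
Summing: (σ * Id)(92) = 92 + 138 + 161 + 96 + 144 + 168 = 799.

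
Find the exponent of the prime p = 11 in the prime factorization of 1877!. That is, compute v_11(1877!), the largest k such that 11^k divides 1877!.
v_11(1877!) = 186

Legendre's formula: v_p(n!) = Σ_{k ≥ 1} ⌊n / p^k⌋. For p = 11, n = 1877, the terms are:
  ⌊1877/11^1⌋ = ⌊1877/11⌋ = 170
  ⌊1877/11^2⌋ = ⌊1877/121⌋ = 15
  ⌊1877/11^3⌋ = ⌊1877/1331⌋ = 1
(the next term ⌊1877/11^4⌋ = 0, terminating the sum). Summing: v_11(1877!) = 170 + 15 + 1 = 186.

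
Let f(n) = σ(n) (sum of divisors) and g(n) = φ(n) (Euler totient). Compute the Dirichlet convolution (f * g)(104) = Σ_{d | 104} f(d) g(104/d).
(σ * φ)(104) = 832

Divisors of 104: [1, 2, 4, 8, 13, 26, 52, 104]. For each d | 104:
  d = 1: σ(1) · φ(104/1) = 1 · 48 = 48
  d = 2: σ(2) · φ(104/2) = 3 · 24 = 72
  d = 4: σ(4) · φ(104/4) = 7 · 12 = 84
  d = 8: σ(8) · φ(104/8) = 15 · 12 = 180
  d = 13: σ(13) · φ(104/13) = 14 · 4 = 56
  d = 26: σ(26) · φ(104/26) = 42 · 2 = 84
  d = 52: σ(52) · φ(104/52) = 98 · 1 = 98
  d = 104: σ(104) · φ(104/104) = 210 · 1 = 210
Summing: (σ * φ)(104) = 48 + 72 + 84 + 180 + 56 + 84 + 98 + 210 = 832.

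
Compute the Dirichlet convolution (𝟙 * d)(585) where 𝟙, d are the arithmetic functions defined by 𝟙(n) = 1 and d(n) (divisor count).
(𝟙 * d)(585) = 54

Divisors of 585: [1, 3, 5, 9, 13, 15, 39, 45, 65, 117, 195, 585]. For each d | 585:
  d = 1: 𝟙(1) · d(585/1) = 1 · 12 = 12
  d = 3: 𝟙(3) · d(585/3) = 1 · 8 = 8
  d = 5: 𝟙(5) · d(585/5) = 1 · 6 = 6
  d = 9: 𝟙(9) · d(585/9) = 1 · 4 = 4
  d = 13: 𝟙(13) · d(585/13) = 1 · 6 = 6
  d = 15: 𝟙(15) · d(585/15) = 1 · 4 = 4
  d = 39: 𝟙(39) · d(585/39) = 1 · 4 = 4
  d = 45: 𝟙(45) · d(585/45) = 1 · 2 = 2
  d = 65: 𝟙(65) · d(585/65) = 1 · 3 = 3
  d = 117: 𝟙(117) · d(585/117) = 1 · 2 = 2
  d = 195: 𝟙(195) · d(585/195) = 1 · 2 = 2
  d = 585: 𝟙(585) · d(585/585) = 1 · 1 = 1
Summing: (𝟙 * d)(585) = 12 + 8 + 6 + 4 + 6 + 4 + 4 + 2 + 3 + 2 + 2 + 1 = 54.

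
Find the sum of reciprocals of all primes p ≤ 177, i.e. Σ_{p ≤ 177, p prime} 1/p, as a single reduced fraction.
Σ 1/p = 319420215161551700804173656907103406301944826032199624513259054823197/166589903787325219380851695350896256250980509594874862046961683989710

π(177) = 40, so the primes ≤ 177 are [2, 3, 5, 7, 11, 13, 17, 19, 23, 29, 31, 37, 41, 43, 47, 53, 59, 61, 67, 71, 73, 79, 83, 89, 97, 101, 103, 107, 109, 113, 127, 131, 137, 139, 149, 151, 157, 163, 167, 173]. Summing 1/p over these primes: 319420215161551700804173656907103406301944826032199624513259054823197/166589903787325219380851695350896256250980509594874862046961683989710 ≈ 1.9174. Mertens estimate ln ln(177) + 0.2615 ≈ 1.9056.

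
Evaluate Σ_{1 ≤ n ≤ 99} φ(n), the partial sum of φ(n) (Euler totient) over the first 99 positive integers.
Σ_{n ≤ 99} φ(n) = 3004

Compute φ(n) for each 1 ≤ n ≤ 99: φ(1) = 1, φ(2) = 1, φ(3) = 2, φ(4) = 2, φ(5) = 4, φ(6) = 2, φ(7) = 6, φ(8) = 4, φ(9) = 6, φ(10) = 4, φ(11) = 10, φ(12) = 4, φ(13) = 12, φ(14) = 6, φ(15) = 8, φ(16) = 8, φ(17) = 16, φ(18) = 6, φ(19) = 18, φ(20) = 8, φ(21) = 12, φ(22) = 10, φ(23) = 22, φ(24) = 8, φ(25) = 20, φ(26) = 12, φ(27) = 18, φ(28) = 12, φ(29) = 28, φ(30) = 8, φ(31) = 30, φ(32) = 16, φ(33) = 20, φ(34) = 16, φ(35) = 24, φ(36) = 12, φ(37) = 36, φ(38) = 18, φ(39) = 24, φ(40) = 16, φ(41) = 40, φ(42) = 12, φ(43) = 42, φ(44) = 20, φ(45) = 24, φ(46) = 22, φ(47) = 46, φ(48) = 16, φ(49) = 42, φ(50) = 20, φ(51) = 32, φ(52) = 24, φ(53) = 52, φ(54) = 18, φ(55) = 40, φ(56) = 24, φ(57) = 36, φ(58) = 28, φ(59) = 58, φ(60) = 16, φ(61) = 60, φ(62) = 30, φ(63) = 36, φ(64) = 32, φ(65) = 48, φ(66) = 20, φ(67) = 66, φ(68) = 32, φ(69) = 44, φ(70) = 24, φ(71) = 70, φ(72) = 24, φ(73) = 72, φ(74) = 36, φ(75) = 40, φ(76) = 36, φ(77) = 60, φ(78) = 24, φ(79) = 78, φ(80) = 32, φ(81) = 54, φ(82) = 40, φ(83) = 82, φ(84) = 24, φ(85) = 64, φ(86) = 42, φ(87) = 56, φ(88) = 40, φ(89) = 88, φ(90) = 24, φ(91) = 72, φ(92) = 44, φ(93) = 60, φ(94) = 46, φ(95) = 72, φ(96) = 32, φ(97) = 96, φ(98) = 42, φ(99) = 60. Summing all 99 values: 3004. (Average order: Σ_{n ≤ x} φ(n) ~ (3/π²) x². For x = 99, (3/π²)·99² ≈ 2979.15.)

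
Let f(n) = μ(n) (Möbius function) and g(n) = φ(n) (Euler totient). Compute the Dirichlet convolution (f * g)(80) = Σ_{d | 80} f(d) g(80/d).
(μ * φ)(80) = 12

Divisors of 80: [1, 2, 4, 5, 8, 10, 16, 20, 40, 80]. For each d | 80:
  d = 1: μ(1) · φ(80/1) = 1 · 32 = 32
  d = 2: μ(2) · φ(80/2) = -1 · 16 = -16
  d = 4: μ(4) · φ(80/4) = 0 · 8 = 0
  d = 5: μ(5) · φ(80/5) = -1 · 8 = -8
  d = 8: μ(8) · φ(80/8) = 0 · 4 = 0
  d = 10: μ(10) · φ(80/10) = 1 · 4 = 4
  d = 16: μ(16) · φ(80/16) = 0 · 4 = 0
  d = 20: μ(20) · φ(80/20) = 0 · 2 = 0
  d = 40: μ(40) · φ(80/40) = 0 · 1 = 0
  d = 80: μ(80) · φ(80/80) = 0 · 1 = 0
Summing: (μ * φ)(80) = 32 + -16 + 0 + -8 + 0 + 4 + 0 + 0 + 0 + 0 = 12.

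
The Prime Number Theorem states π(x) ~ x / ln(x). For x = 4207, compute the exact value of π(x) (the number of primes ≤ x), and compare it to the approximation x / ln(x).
π(4207) = 575;  x/ln(x) ≈ 504.16;  relative error ≈ 12.32%.

Directly count primes up to 4207: π(4207) = 575. The PNT approximation gives 4207/ln(4207) ≈ 4207/8.34451 ≈ 504.16. Relative error (π(x) − x/ln(x)) / π(x) ≈ 12.32%; the approximation is known to undercount slightly (Li(x) is a better estimate).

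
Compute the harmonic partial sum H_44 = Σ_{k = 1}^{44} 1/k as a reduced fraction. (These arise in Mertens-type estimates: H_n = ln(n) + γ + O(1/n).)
H_44 = 5884182435213075787/1345655451257488800

Direct summation: H_44 = 1 + 1/2 + ... + 1/44. The least common denominator is lcm(1, ..., 44) = 9419588158802421600; over this denominator the numerator is 9419588158802421600 + 4709794079401210800 + 3139862719600807200 + 2354897039700605400 + 1883917631760484320 + 1569931359800403600 + 1345655451257488800 + 1177448519850302700 + 1046620906533602400 + 941958815880242160 + 856326196254765600 + 784965679900201800 + 724583704523263200 + 672827725628744400 + 627972543920161440 + 588724259925151350 + 554093421106024800 + 523310453266801200 + 495767797831706400 + 470979407940121080 + 448551817085829600 + 428163098127382800 + 409547311252279200 + 392482839950100900 + 376783526352096864 + 362291852261631600 + 348873635511200800 + 336413862814372200 + 324813384786290400 + 313986271960080720 + 303857682542013600 + 294362129962575675 + 285442065418255200 + 277046710553012400 + 269131090251497760 + 261655226633400600 + 254583463751416800 + 247883898915853200 + 241527901507754400 + 235489703970060540 + 229746052653717600 + 224275908542914800 + 219060189739591200 + 214081549063691400 = 41189277046491530509, so H_44 = 41189277046491530509/9419588158802421600; reducing by gcd(41189277046491530509, 9419588158802421600) = 7 gives 5884182435213075787/1345655451257488800 ≈ 4.37273. (The PNT-adjacent estimate ln(44) + γ ≈ 4.36141 matches within O(1/n).)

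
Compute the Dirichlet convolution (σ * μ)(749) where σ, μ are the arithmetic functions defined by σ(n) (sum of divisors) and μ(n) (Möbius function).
(σ * μ)(749) = 749

Divisors of 749: [1, 7, 107, 749]. For each d | 749:
  d = 1: σ(1) · μ(749/1) = 1 · 1 = 1
  d = 7: σ(7) · μ(749/7) = 8 · -1 = -8
  d = 107: σ(107) · μ(749/107) = 108 · -1 = -108
  d = 749: σ(749) · μ(749/749) = 864 · 1 = 864
Summing: (σ * μ)(749) = 1 + -8 + -108 + 864 = 749.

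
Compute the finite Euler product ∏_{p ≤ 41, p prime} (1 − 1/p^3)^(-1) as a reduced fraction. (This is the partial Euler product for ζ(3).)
∏ = 146179583280100194365681354929/121615573969288081570641739776

The primes p ≤ 41 are [2, 3, 5, 7, 11, 13, 17, 19, 23, 29, 31, 37, 41]. For each prime, (1 − 1/p^3)^(-1) = p^3 / (p^3 − 1). The product is (1 − 1/2^3)^(-1), (1 − 1/3^3)^(-1), (1 − 1/5^3)^(-1), (1 − 1/7^3)^(-1), (1 − 1/11^3)^(-1), (1 − 1/13^3)^(-1), (1 − 1/17^3)^(-1), (1 − 1/19^3)^(-1), (1 − 1/23^3)^(-1), (1 − 1/29^3)^(-1), (1 − 1/31^3)^(-1), (1 − 1/37^3)^(-1), (1 − 1/41^3)^(-1) = ∏ p^3 / (p^3 − 1) = 146179583280100194365681354929/121615573969288081570641739776.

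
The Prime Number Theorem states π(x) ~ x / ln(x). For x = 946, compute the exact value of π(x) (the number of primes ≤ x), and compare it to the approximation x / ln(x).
π(946) = 160;  x/ln(x) ≈ 138.06;  relative error ≈ 13.71%.

Directly count primes up to 946: π(946) = 160. The PNT approximation gives 946/ln(946) ≈ 946/6.85224 ≈ 138.06. Relative error (π(x) − x/ln(x)) / π(x) ≈ 13.71%; the approximation is known to undercount slightly (Li(x) is a better estimate).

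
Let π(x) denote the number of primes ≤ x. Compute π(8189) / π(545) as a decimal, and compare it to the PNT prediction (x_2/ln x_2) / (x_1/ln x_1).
π(8189)/π(545) = 1027/100 ≈ 10.2700;  PNT prediction ≈ 10.5070.

π(545) = 100 and π(8189) = 1027, so π(8189)/π(545) ≈ 10.2700. The PNT-predicted ratio is (8189/ln(8189)) / (545/ln(545)) ≈ 10.5070. The two agree to within a few percent, as expected.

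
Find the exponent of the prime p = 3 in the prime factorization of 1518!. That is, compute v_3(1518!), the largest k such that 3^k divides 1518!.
v_3(1518!) = 756

Legendre's formula: v_p(n!) = Σ_{k ≥ 1} ⌊n / p^k⌋. For p = 3, n = 1518, the terms are:
  ⌊1518/3^1⌋ = ⌊1518/3⌋ = 506
  ⌊1518/3^2⌋ = ⌊1518/9⌋ = 168
  ⌊1518/3^3⌋ = ⌊1518/27⌋ = 56
  ⌊1518/3^4⌋ = ⌊1518/81⌋ = 18
  ⌊1518/3^5⌋ = ⌊1518/243⌋ = 6
  ⌊1518/3^6⌋ = ⌊1518/729⌋ = 2
(the next term ⌊1518/3^7⌋ = 0, terminating the sum). Summing: v_3(1518!) = 506 + 168 + 56 + 18 + 6 + 2 = 756.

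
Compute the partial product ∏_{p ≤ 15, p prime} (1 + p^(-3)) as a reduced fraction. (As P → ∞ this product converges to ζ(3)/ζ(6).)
∏ = 431631936/365525875

The primes p ≤ 15 are [2, 3, 5, 7, 11, 13]. For each, (1 + 1/p^3) = (p^3 + 1)/p^3. Multiplying these fractions over p ∈ [2, 3, 5, 7, 11, 13] gives 431631936/365525875. (In the limit P → ∞ this tends to ζ(3)/ζ(6).)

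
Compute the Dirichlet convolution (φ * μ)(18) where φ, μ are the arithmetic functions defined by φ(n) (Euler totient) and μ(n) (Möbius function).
(φ * μ)(18) = 0

Divisors of 18: [1, 2, 3, 6, 9, 18]. For each d | 18:
  d = 1: φ(1) · μ(18/1) = 1 · 0 = 0
  d = 2: φ(2) · μ(18/2) = 1 · 0 = 0
  d = 3: φ(3) · μ(18/3) = 2 · 1 = 2
  d = 6: φ(6) · μ(18/6) = 2 · -1 = -2
  d = 9: φ(9) · μ(18/9) = 6 · -1 = -6
  d = 18: φ(18) · μ(18/18) = 6 · 1 = 6
Summing: (φ * μ)(18) = 0 + 0 + 2 + -2 + -6 + 6 = 0.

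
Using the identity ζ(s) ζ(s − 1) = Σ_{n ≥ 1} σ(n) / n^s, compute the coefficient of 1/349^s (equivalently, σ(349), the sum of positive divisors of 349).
σ(349) = 350

In the product (Σ m^0/m^s)(Σ k / k^s) = Σ (Σ_{d | n} d) / n^s, the coefficient of 1/n^s is σ(n) = Σ_{d | n} d. For n = 349, divisors are [1, 349]; summing: σ(349) = 350.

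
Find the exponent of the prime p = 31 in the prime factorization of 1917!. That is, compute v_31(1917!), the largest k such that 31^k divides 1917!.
v_31(1917!) = 62

Legendre's formula: v_p(n!) = Σ_{k ≥ 1} ⌊n / p^k⌋. For p = 31, n = 1917, the terms are:
  ⌊1917/31^1⌋ = ⌊1917/31⌋ = 61
  ⌊1917/31^2⌋ = ⌊1917/961⌋ = 1
(the next term ⌊1917/31^3⌋ = 0, terminating the sum). Summing: v_31(1917!) = 61 + 1 = 62.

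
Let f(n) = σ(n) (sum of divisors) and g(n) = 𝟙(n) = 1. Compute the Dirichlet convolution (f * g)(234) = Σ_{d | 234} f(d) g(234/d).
(σ * 𝟙)(234) = 1080

Divisors of 234: [1, 2, 3, 6, 9, 13, 18, 26, 39, 78, 117, 234]. For each d | 234:
  d = 1: σ(1) · 𝟙(234/1) = 1 · 1 = 1
  d = 2: σ(2) · 𝟙(234/2) = 3 · 1 = 3
  d = 3: σ(3) · 𝟙(234/3) = 4 · 1 = 4
  d = 6: σ(6) · 𝟙(234/6) = 12 · 1 = 12
  d = 9: σ(9) · 𝟙(234/9) = 13 · 1 = 13
  d = 13: σ(13) · 𝟙(234/13) = 14 · 1 = 14
  d = 18: σ(18) · 𝟙(234/18) = 39 · 1 = 39
  d = 26: σ(26) · 𝟙(234/26) = 42 · 1 = 42
  d = 39: σ(39) · 𝟙(234/39) = 56 · 1 = 56
  d = 78: σ(78) · 𝟙(234/78) = 168 · 1 = 168
  d = 117: σ(117) · 𝟙(234/117) = 182 · 1 = 182
  d = 234: σ(234) · 𝟙(234/234) = 546 · 1 = 546
Summing: (σ * 𝟙)(234) = 1 + 3 + 4 + 12 + 13 + 14 + 39 + 42 + 56 + 168 + 182 + 546 = 1080.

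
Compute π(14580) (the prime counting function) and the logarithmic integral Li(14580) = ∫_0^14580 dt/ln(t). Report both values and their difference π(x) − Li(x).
π(14580) = 1708;  Li(14580) ≈ 1732.88;  π(x) − Li(x) ≈ -24.88.

Direct count of primes ≤ 14580 gives π(14580) = 1708. Numerical evaluation of the logarithmic integral gives Li(14580) ≈ 1732.88. The difference π(x) − Li(x) ≈ -24.88 is typically negative for small/moderate x (Li(x) overestimates), though Littlewood's theorem shows this sign changes infinitely often.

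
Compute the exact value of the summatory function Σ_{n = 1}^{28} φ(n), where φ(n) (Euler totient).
Σ_{n ≤ 28} φ(n) = 242

Compute φ(n) for each 1 ≤ n ≤ 28: φ(1) = 1, φ(2) = 1, φ(3) = 2, φ(4) = 2, φ(5) = 4, φ(6) = 2, φ(7) = 6, φ(8) = 4, φ(9) = 6, φ(10) = 4, φ(11) = 10, φ(12) = 4, φ(13) = 12, φ(14) = 6, φ(15) = 8, φ(16) = 8, φ(17) = 16, φ(18) = 6, φ(19) = 18, φ(20) = 8, φ(21) = 12, φ(22) = 10, φ(23) = 22, φ(24) = 8, φ(25) = 20, φ(26) = 12, φ(27) = 18, φ(28) = 12. Summing all 28 values: 242. (Average order: Σ_{n ≤ x} φ(n) ~ (3/π²) x². For x = 28, (3/π²)·28² ≈ 238.31.)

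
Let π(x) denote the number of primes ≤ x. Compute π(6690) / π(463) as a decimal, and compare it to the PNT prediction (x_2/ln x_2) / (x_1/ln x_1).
π(6690)/π(463) = 862/90 ≈ 9.5778;  PNT prediction ≈ 10.0683.

π(463) = 90 and π(6690) = 862, so π(6690)/π(463) ≈ 9.5778. The PNT-predicted ratio is (6690/ln(6690)) / (463/ln(463)) ≈ 10.0683. The two agree to within a few percent, as expected.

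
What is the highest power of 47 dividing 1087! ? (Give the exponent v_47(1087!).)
v_47(1087!) = 23

Legendre's formula: v_p(n!) = Σ_{k ≥ 1} ⌊n / p^k⌋. For p = 47, n = 1087, the terms are:
  ⌊1087/47^1⌋ = ⌊1087/47⌋ = 23
(the next term ⌊1087/47^2⌋ = 0, terminating the sum). Summing: v_47(1087!) = 23 = 23.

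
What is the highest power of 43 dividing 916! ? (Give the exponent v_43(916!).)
v_43(916!) = 21

Legendre's formula: v_p(n!) = Σ_{k ≥ 1} ⌊n / p^k⌋. For p = 43, n = 916, the terms are:
  ⌊916/43^1⌋ = ⌊916/43⌋ = 21
(the next term ⌊916/43^2⌋ = 0, terminating the sum). Summing: v_43(916!) = 21 = 21.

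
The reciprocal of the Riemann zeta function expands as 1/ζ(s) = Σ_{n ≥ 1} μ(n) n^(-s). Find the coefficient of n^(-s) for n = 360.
μ(360) = 0

Factor n = 360 = 2^3 · 3^2 · 5. μ(n) = 0 if any exponent ≥ 2 (not squarefree); otherwise μ(n) = (−1)^{ω(n)} where ω(n) is the number of distinct prime factors. Applying: μ(360) = 0.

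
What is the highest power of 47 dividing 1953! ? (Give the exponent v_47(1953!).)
v_47(1953!) = 41

Legendre's formula: v_p(n!) = Σ_{k ≥ 1} ⌊n / p^k⌋. For p = 47, n = 1953, the terms are:
  ⌊1953/47^1⌋ = ⌊1953/47⌋ = 41
(the next term ⌊1953/47^2⌋ = 0, terminating the sum). Summing: v_47(1953!) = 41 = 41.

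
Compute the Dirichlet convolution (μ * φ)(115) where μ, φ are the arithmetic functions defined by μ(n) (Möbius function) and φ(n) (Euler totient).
(μ * φ)(115) = 63

Divisors of 115: [1, 5, 23, 115]. For each d | 115:
  d = 1: μ(1) · φ(115/1) = 1 · 88 = 88
  d = 5: μ(5) · φ(115/5) = -1 · 22 = -22
  d = 23: μ(23) · φ(115/23) = -1 · 4 = -4
  d = 115: μ(115) · φ(115/115) = 1 · 1 = 1
Summing: (μ * φ)(115) = 88 + -22 + -4 + 1 = 63.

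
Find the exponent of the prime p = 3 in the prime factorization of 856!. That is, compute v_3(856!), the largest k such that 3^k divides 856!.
v_3(856!) = 425

Legendre's formula: v_p(n!) = Σ_{k ≥ 1} ⌊n / p^k⌋. For p = 3, n = 856, the terms are:
  ⌊856/3^1⌋ = ⌊856/3⌋ = 285
  ⌊856/3^2⌋ = ⌊856/9⌋ = 95
  ⌊856/3^3⌋ = ⌊856/27⌋ = 31
  ⌊856/3^4⌋ = ⌊856/81⌋ = 10
  ⌊856/3^5⌋ = ⌊856/243⌋ = 3
  ⌊856/3^6⌋ = ⌊856/729⌋ = 1
(the next term ⌊856/3^7⌋ = 0, terminating the sum). Summing: v_3(856!) = 285 + 95 + 31 + 10 + 3 + 1 = 425.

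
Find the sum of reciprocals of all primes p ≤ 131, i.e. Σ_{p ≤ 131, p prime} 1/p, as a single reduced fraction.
Σ 1/p = 980956909242278731029785409368357903506317057050081/525896479052627740771371797072411912900610967452630

π(131) = 32, so the primes ≤ 131 are [2, 3, 5, 7, 11, 13, 17, 19, 23, 29, 31, 37, 41, 43, 47, 53, 59, 61, 67, 71, 73, 79, 83, 89, 97, 101, 103, 107, 109, 113, 127, 131]. Summing 1/p over these primes: 980956909242278731029785409368357903506317057050081/525896479052627740771371797072411912900610967452630 ≈ 1.8653. Mertens estimate ln ln(131) + 0.2615 ≈ 1.8457.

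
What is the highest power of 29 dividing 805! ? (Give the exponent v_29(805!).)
v_29(805!) = 27

Legendre's formula: v_p(n!) = Σ_{k ≥ 1} ⌊n / p^k⌋. For p = 29, n = 805, the terms are:
  ⌊805/29^1⌋ = ⌊805/29⌋ = 27
(the next term ⌊805/29^2⌋ = 0, terminating the sum). Summing: v_29(805!) = 27 = 27.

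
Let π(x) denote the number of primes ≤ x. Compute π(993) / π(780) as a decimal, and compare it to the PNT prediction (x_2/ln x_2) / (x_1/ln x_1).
π(993)/π(780) = 167/137 ≈ 1.2190;  PNT prediction ≈ 1.2285.

π(780) = 137 and π(993) = 167, so π(993)/π(780) ≈ 1.2190. The PNT-predicted ratio is (993/ln(993)) / (780/ln(780)) ≈ 1.2285. The two agree to within a few percent, as expected.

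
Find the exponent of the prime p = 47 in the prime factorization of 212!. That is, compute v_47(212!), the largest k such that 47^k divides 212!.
v_47(212!) = 4

Legendre's formula: v_p(n!) = Σ_{k ≥ 1} ⌊n / p^k⌋. For p = 47, n = 212, the terms are:
  ⌊212/47^1⌋ = ⌊212/47⌋ = 4
(the next term ⌊212/47^2⌋ = 0, terminating the sum). Summing: v_47(212!) = 4 = 4.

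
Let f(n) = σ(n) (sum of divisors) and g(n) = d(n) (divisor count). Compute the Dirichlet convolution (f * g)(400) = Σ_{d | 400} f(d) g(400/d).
(σ * d)(400) = 4554

Divisors of 400: [1, 2, 4, 5, 8, 10, 16, 20, 25, 40, 50, 80, 100, 200, 400]. For each d | 400:
  d = 1: σ(1) · d(400/1) = 1 · 15 = 15
  d = 2: σ(2) · d(400/2) = 3 · 12 = 36
  d = 4: σ(4) · d(400/4) = 7 · 9 = 63
  d = 5: σ(5) · d(400/5) = 6 · 10 = 60
  d = 8: σ(8) · d(400/8) = 15 · 6 = 90
  d = 10: σ(10) · d(400/10) = 18 · 8 = 144
  d = 16: σ(16) · d(400/16) = 31 · 3 = 93
  d = 20: σ(20) · d(400/20) = 42 · 6 = 252
  d = 25: σ(25) · d(400/25) = 31 · 5 = 155
  d = 40: σ(40) · d(400/40) = 90 · 4 = 360
  d = 50: σ(50) · d(400/50) = 93 · 4 = 372
  d = 80: σ(80) · d(400/80) = 186 · 2 = 372
  d = 100: σ(100) · d(400/100) = 217 · 3 = 651
  d = 200: σ(200) · d(400/200) = 465 · 2 = 930
  d = 400: σ(400) · d(400/400) = 961 · 1 = 961
Summing: (σ * d)(400) = 15 + 36 + 63 + 60 + 90 + 144 + 93 + 252 + 155 + 360 + 372 + 372 + 651 + 930 + 961 = 4554.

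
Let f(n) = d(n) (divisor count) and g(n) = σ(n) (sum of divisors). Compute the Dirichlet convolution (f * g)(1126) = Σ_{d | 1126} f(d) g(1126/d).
(d * σ)(1126) = 2830

Divisors of 1126: [1, 2, 563, 1126]. For each d | 1126:
  d = 1: d(1) · σ(1126/1) = 1 · 1692 = 1692
  d = 2: d(2) · σ(1126/2) = 2 · 564 = 1128
  d = 563: d(563) · σ(1126/563) = 2 · 3 = 6
  d = 1126: d(1126) · σ(1126/1126) = 4 · 1 = 4
Summing: (d * σ)(1126) = 1692 + 1128 + 6 + 4 = 2830.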